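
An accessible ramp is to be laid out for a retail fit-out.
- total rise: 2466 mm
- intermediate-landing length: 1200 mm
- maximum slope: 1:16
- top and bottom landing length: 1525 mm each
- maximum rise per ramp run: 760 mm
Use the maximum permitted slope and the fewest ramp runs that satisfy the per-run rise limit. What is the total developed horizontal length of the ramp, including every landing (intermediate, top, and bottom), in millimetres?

46106 mm

2466 / 760 = 3.24, so 4 ramp runs are needed. That means 3 intermediate landings.
Horizontal run for 2466 mm of rise at 1:16 is 2466 × 16 = 39456 mm.
Intermediate landings: 3 × 1200 = 3600 mm.
Top and bottom landings: 2 × 1525 = 3050 mm.
Total = 39456 + 3600 + 3050 = 46106 mm.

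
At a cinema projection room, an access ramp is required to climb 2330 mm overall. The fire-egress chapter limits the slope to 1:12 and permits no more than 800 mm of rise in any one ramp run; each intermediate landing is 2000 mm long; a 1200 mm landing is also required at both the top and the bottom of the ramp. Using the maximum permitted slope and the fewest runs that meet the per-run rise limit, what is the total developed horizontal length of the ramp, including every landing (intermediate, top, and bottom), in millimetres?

34360 mm

2330 / 800 = 2.913 → round up to 3 ramp runs. That means 2 intermediate landings.
Horizontal run for 2330 mm of rise at 1:12 is 2330 × 12 = 27960 mm.
2 intermediate landings contribute 2 × 2000 = 4000 mm.
Top and bottom landings: 2 × 1200 = 2400 mm.
Total = 27960 + 4000 + 2400 = 34360 mm.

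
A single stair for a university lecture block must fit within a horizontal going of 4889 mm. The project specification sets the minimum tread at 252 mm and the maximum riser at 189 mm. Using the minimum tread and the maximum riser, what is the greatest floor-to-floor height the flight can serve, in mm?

3780 mm

4889 / 252 = 19.40, so 19 treads fit.
Risers = treads + 1 = 20.
Maximum height = 20 × 189 = 3780 mm.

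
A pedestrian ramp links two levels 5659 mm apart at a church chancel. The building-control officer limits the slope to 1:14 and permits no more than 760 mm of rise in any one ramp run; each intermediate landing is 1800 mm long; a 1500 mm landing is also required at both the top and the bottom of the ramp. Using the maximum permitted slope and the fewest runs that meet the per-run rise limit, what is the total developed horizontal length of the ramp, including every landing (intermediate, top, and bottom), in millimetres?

5659 / 760 = 7.45, so 8 ramp runs are needed. That means 7 intermediate landings.
Horizontal run for 5659 mm of rise at 1:14 is 5659 × 14 = 79226 mm.
Intermediate landings: 7 × 1800 = 12600 mm.
Top and bottom landings: 2 × 1500 = 3000 mm.
Total = 79226 + 12600 + 3000 = 94826 mm.

94826 mm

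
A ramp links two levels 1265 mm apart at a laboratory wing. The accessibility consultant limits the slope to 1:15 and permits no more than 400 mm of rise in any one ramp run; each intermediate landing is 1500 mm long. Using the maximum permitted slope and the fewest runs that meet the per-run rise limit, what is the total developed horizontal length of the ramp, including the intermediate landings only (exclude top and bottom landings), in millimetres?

At most 400 each: 1265/400 = 3.16, giving 4 ramp runs. That means 3 intermediate landings.
Ramp run (horizontal) at 1:15: 1265 × 15 = 18975 mm.
Intermediate landings: 3 × 1500 = 4500 mm.
Developed length = 18975 + 4500 = 23475 mm.

23475 mm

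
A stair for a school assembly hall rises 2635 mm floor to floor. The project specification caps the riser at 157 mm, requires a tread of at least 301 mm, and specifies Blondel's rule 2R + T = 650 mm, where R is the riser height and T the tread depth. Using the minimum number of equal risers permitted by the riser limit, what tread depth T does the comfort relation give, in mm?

2635 / 157 = 16.78, so 17 risers are needed.
Riser R = 2635 / 17 = 155 mm, within the 157 mm limit.
T = 650 − 2·155 = 340 mm, which satisfies the 301 mm minimum.

340 mm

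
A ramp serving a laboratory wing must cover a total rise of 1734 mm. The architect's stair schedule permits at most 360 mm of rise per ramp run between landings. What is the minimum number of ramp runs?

⌈1734/360⌉ = 5 ramp runs.

5 runs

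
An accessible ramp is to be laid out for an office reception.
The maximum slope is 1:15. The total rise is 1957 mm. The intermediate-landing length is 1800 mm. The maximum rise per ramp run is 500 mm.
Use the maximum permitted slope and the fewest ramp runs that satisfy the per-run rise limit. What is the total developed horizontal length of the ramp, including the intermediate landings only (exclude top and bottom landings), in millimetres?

34755 mm

⌈1957/500⌉ = 4 ramp runs. That means 3 intermediate landings.
Horizontal run for 1957 mm of rise at 1:15 is 1957 × 15 = 29355 mm.
Intermediate landings: 3 × 1800 = 5400 mm.
Developed length = 29355 + 5400 = 34755 mm.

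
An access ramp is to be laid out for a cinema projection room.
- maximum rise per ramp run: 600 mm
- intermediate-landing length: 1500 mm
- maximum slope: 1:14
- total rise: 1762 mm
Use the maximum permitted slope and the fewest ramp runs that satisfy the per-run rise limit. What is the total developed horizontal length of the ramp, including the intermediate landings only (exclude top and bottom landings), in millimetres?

At most 600 each: 1762/600 = 2.94, giving 3 ramp runs. That means 2 intermediate landings.
Ramp run (horizontal) at 1:14: 1762 × 14 = 24668 mm.
Intermediate landings: 2 × 1500 = 3000 mm.
Total developed length = 24668 + 3000 = 27668 mm.

27668 mm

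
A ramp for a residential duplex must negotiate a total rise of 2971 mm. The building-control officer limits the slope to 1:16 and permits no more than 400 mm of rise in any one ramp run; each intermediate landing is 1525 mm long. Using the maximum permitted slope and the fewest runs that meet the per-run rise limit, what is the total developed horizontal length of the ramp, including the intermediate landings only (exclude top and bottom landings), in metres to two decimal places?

58.21 m

At most 400 each: 2971/400 = 7.43, giving 8 ramp runs. That means 7 intermediate landings.
Ramp run (horizontal) at 1:16: 2971 × 16 = 47536 mm.
Intermediate landings: 7 × 1525 = 10675 mm.
Total developed length = 47536 + 10675 = 58211 mm.
= 58.21 m.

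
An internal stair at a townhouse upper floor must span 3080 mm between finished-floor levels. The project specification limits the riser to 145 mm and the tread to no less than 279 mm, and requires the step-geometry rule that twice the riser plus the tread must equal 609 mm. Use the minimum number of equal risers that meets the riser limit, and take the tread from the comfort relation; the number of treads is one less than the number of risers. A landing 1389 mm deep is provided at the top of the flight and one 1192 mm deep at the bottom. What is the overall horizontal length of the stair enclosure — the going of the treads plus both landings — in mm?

9490 mm

3080 / 145 = 21.241 → round up to 22 risers.
Each riser is 3080/22 = 140 mm (≤ 145 mm).
From 2R + T = 609: T = 609 − 280 = 329 mm.
22 risers give 21 treads; going = 21 × 329 = 6909 mm.
Add landings: 6909 + 1389 + 1192 = 9490 mm.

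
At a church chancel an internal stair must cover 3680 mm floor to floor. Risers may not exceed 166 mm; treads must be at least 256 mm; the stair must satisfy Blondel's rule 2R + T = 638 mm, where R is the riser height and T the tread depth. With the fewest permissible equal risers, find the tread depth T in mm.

318 mm

⌈3680/166⌉ = 23 risers.
R = 3680 ÷ 23 = 160 mm.
T = 638 − 2·160 = 318 mm, which satisfies the 256 mm minimum.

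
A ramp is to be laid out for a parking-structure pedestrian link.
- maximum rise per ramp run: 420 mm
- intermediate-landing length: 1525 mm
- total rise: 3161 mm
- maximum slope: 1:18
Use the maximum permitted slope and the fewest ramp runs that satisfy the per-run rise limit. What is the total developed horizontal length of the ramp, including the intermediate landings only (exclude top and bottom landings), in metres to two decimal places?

67.57 m

⌈3161/420⌉ = 8 ramp runs. That means 7 intermediate landings.
Horizontal run for 3161 mm of rise at 1:18 is 3161 × 18 = 56898 mm.
7 intermediate landings contribute 7 × 1525 = 10675 mm.
Total developed length = 56898 + 10675 = 67573 mm.
= 67.57 m.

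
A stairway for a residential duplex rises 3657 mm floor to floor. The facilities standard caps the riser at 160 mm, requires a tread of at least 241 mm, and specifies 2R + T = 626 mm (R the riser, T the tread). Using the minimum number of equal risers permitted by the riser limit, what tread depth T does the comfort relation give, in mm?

⌈3657/160⌉ = 23 risers.
Each riser is 3657/23 = 159 mm (≤ 160 mm).
From 2R + T = 626: T = 626 − 318 = 308 mm.

308 mm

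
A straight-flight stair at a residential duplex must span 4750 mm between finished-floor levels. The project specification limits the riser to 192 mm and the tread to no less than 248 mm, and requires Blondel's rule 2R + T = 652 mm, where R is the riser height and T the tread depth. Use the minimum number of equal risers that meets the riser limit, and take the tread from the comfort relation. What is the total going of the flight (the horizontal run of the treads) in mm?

4750 / 192 = 24.74, so 25 risers are needed.
Each riser is 4750/25 = 190 mm (≤ 192 mm).
Tread T = 652 − 2 × 190 = 272 mm (≥ 248 mm).
Going = (25 − 1) × 272 = 6528 mm.

6528 mm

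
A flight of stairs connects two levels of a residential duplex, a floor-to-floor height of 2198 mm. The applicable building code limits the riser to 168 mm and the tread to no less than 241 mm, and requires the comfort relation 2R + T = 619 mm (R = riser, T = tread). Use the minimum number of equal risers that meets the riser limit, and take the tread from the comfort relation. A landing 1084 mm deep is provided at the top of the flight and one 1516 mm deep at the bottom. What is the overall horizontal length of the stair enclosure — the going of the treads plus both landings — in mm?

6565 mm

⌈2198/168⌉ = 14 risers.
R = 2198 ÷ 14 = 157 mm.
From 2R + T = 619: T = 619 − 314 = 305 mm.
Going = (14 − 1) × 305 = 3965 mm.
Enclosure = 3965 + 1084 + 1516 = 6565 mm.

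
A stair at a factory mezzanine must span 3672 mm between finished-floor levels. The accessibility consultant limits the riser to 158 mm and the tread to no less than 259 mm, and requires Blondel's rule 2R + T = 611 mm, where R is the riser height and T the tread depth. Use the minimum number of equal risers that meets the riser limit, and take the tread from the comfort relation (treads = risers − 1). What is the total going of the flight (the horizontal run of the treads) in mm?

7015 mm

⌈3672/158⌉ = 24 risers.
Each riser is 3672/24 = 153 mm (≤ 158 mm).
From 2R + T = 611: T = 611 − 306 = 305 mm.
Treads = 24 − 1 = 23; going = 23 × 305 = 7015 mm.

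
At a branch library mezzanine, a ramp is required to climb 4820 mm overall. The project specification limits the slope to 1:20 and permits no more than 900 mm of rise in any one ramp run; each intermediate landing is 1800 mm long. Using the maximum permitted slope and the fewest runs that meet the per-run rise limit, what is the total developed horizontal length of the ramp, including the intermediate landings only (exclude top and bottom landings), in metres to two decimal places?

105.40 m

⌈4820/900⌉ = 6 ramp runs. That means 5 intermediate landings.
Ramp run (horizontal) at 1:20: 4820 × 20 = 96400 mm.
Intermediate landings: 5 × 1800 = 9000 mm.
Developed length = 96400 + 9000 = 105400 mm.
= 105.40 m.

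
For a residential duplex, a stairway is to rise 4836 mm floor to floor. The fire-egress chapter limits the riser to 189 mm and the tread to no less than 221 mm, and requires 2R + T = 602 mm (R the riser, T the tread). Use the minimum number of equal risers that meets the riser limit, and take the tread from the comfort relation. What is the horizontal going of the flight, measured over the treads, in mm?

At most 189 each: 4836/189 = 25.59, giving 26 risers.
Riser R = 4836 / 26 = 186 mm, within the 189 mm limit.
From 2R + T = 602: T = 602 − 372 = 230 mm.
26 risers give 25 treads; going = 25 × 230 = 5750 mm.

5750 mm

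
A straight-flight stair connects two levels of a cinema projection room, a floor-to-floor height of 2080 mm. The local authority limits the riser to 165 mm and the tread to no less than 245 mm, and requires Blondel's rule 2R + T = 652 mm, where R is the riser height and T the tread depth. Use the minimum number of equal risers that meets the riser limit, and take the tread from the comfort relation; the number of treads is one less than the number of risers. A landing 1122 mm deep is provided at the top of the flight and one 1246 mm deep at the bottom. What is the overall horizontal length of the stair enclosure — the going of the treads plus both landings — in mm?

6352 mm

⌈2080/165⌉ = 13 risers.
Riser R = 2080 / 13 = 160 mm, within the 165 mm limit.
T = 652 − 2·160 = 332 mm, which satisfies the 245 mm minimum.
Going = (13 − 1) × 332 = 3984 mm.
Enclosure = 3984 + 1122 + 1246 = 6352 mm.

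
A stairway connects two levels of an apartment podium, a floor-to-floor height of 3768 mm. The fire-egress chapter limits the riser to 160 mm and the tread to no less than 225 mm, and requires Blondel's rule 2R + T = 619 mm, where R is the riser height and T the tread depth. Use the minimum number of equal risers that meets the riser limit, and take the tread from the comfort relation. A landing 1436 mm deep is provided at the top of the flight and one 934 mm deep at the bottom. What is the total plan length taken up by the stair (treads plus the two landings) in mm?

9385 mm

3768 / 160 = 23.550 → round up to 24 risers.
Riser R = 3768 / 24 = 157 mm, within the 160 mm limit.
From 2R + T = 619: T = 619 − 314 = 305 mm.
24 risers give 23 treads; going = 23 × 305 = 7015 mm.
Add landings: 7015 + 1436 + 934 = 9385 mm.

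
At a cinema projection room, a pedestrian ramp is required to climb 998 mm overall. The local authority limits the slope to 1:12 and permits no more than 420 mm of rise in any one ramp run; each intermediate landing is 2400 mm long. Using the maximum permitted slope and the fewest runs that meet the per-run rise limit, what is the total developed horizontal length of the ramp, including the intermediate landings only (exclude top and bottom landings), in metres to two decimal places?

998 / 420 = 2.38, so 3 ramp runs are needed. That means 2 intermediate landings.
Ramp run (horizontal) at 1:12: 998 × 12 = 11976 mm.
2 intermediate landings contribute 2 × 2400 = 4800 mm.
Developed length = 11976 + 4800 = 16776 mm.
= 16.78 m.

16.78 m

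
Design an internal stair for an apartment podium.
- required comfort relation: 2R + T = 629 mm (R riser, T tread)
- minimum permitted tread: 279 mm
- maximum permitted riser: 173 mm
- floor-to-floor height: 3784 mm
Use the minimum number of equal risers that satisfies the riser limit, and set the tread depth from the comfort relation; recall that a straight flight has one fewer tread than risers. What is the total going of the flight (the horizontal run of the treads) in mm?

3784 / 173 = 21.873 → round up to 22 risers.
Each riser is 3784/22 = 172 mm (≤ 173 mm).
From 2R + T = 629: T = 629 − 344 = 285 mm.
Going = (22 − 1) × 285 = 5985 mm.

5985 mm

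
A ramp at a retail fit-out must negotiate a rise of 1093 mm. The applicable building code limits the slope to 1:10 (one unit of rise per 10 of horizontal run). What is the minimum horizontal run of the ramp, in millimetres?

10930 mm

Run = rise × 10 = 1093 × 10 = 10930 mm.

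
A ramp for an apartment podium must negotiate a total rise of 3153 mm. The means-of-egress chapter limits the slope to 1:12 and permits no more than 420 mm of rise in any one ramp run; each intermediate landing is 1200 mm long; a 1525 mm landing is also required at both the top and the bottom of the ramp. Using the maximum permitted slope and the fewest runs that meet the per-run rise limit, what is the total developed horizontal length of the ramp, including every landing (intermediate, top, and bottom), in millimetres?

49286 mm

3153 / 420 = 7.507 → round up to 8 ramp runs. That means 7 intermediate landings.
Ramp run (horizontal) at 1:12: 3153 × 12 = 37836 mm.
7 intermediate landings contribute 7 × 1200 = 8400 mm.
Top and bottom landings: 2 × 1525 = 3050 mm.
Total = 37836 + 8400 + 3050 = 49286 mm.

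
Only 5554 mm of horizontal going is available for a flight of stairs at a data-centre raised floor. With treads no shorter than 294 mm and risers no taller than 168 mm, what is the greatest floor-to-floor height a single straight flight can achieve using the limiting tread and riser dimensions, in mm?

Treads that fit: ⌊5554 / 294⌋ = 18.
Risers = treads + 1 = 19.
Maximum height = 19 × 168 = 3192 mm.

3192 mm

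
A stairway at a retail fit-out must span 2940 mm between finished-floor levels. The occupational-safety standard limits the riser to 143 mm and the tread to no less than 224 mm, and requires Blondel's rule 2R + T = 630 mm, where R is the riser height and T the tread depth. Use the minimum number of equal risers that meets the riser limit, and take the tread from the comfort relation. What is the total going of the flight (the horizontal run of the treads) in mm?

7000 mm

2940 / 143 = 20.559 → round up to 21 risers.
R = 2940 ÷ 21 = 140 mm.
From 2R + T = 630: T = 630 − 280 = 350 mm.
Going = (21 − 1) × 350 = 7000 mm.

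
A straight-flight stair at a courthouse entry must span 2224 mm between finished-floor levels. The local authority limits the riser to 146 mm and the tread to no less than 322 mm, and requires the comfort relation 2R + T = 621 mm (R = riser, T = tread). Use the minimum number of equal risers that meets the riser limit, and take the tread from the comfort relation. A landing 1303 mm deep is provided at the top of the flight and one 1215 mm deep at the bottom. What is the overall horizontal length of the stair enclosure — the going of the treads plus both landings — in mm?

7663 mm

At most 146 each: 2224/146 = 15.23, giving 16 risers.
Riser R = 2224 / 16 = 139 mm, within the 146 mm limit.
Tread T = 621 − 2 × 139 = 343 mm (≥ 322 mm).
Going = (16 − 1) × 343 = 5145 mm.
Add landings: 5145 + 1303 + 1215 = 7663 mm.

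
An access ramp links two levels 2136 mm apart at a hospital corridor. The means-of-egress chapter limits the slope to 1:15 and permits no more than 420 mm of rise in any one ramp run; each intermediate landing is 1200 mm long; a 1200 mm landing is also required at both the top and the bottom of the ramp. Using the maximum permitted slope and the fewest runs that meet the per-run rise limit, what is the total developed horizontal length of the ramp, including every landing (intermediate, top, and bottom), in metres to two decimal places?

At most 420 each: 2136/420 = 5.09, giving 6 ramp runs. That means 5 intermediate landings.
Horizontal run for 2136 mm of rise at 1:15 is 2136 × 15 = 32040 mm.
5 intermediate landings contribute 5 × 1200 = 6000 mm.
Top and bottom landings: 2 × 1200 = 2400 mm.
Total = 32040 + 6000 + 2400 = 40440 mm.
= 40.44 m.

40.44 m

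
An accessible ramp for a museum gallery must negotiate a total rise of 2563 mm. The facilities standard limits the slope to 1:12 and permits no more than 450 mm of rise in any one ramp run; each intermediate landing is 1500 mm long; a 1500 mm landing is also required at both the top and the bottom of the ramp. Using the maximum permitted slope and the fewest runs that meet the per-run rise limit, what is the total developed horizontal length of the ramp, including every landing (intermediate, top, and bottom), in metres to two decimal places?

41.26 m

2563 / 450 = 5.696 → round up to 6 ramp runs. That means 5 intermediate landings.
Horizontal run for 2563 mm of rise at 1:12 is 2563 × 12 = 30756 mm.
Intermediate landings: 5 × 1500 = 7500 mm.
Top and bottom landings: 2 × 1500 = 3000 mm.
Total = 30756 + 7500 + 3000 = 41256 mm.
= 41.26 m.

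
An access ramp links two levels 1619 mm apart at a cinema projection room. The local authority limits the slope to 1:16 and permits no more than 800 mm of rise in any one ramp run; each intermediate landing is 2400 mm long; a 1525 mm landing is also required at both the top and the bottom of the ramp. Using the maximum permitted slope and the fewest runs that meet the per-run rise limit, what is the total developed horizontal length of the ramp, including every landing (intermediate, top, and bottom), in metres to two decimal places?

33.75 m

1619 / 800 = 2.02, so 3 ramp runs are needed. That means 2 intermediate landings.
Ramp run (horizontal) at 1:16: 1619 × 16 = 25904 mm.
Intermediate landings: 2 × 2400 = 4800 mm.
Top and bottom landings: 2 × 1525 = 3050 mm.
Total = 25904 + 4800 + 3050 = 33754 mm.
= 33.75 m.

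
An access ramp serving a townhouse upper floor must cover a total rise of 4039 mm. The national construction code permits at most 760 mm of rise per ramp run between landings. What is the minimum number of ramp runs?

⌈4039/760⌉ = 6 ramp runs.

6 runs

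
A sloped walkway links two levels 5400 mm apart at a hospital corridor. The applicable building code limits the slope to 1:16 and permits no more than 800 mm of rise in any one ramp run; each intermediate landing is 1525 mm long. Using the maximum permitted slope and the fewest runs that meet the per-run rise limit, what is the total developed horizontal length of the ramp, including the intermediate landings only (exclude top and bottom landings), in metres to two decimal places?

5400 / 800 = 6.750 → round up to 7 ramp runs. That means 6 intermediate landings.
Ramp run (horizontal) at 1:16: 5400 × 16 = 86400 mm.
6 intermediate landings contribute 6 × 1525 = 9150 mm.
Developed length = 86400 + 9150 = 95550 mm.
= 95.55 m.

95.55 m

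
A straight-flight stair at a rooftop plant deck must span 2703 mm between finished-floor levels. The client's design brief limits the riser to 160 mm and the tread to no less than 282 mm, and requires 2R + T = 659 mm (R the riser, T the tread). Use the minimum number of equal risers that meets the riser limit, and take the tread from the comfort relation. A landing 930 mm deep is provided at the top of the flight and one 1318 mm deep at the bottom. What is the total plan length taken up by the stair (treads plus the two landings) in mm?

At most 160 each: 2703/160 = 16.89, giving 17 risers.
R = 2703 ÷ 17 = 159 mm.
Tread T = 659 − 2 × 159 = 341 mm (≥ 282 mm).
Going = (17 − 1) × 341 = 5456 mm.
Enclosure = 5456 + 930 + 1318 = 7704 mm.

7704 mm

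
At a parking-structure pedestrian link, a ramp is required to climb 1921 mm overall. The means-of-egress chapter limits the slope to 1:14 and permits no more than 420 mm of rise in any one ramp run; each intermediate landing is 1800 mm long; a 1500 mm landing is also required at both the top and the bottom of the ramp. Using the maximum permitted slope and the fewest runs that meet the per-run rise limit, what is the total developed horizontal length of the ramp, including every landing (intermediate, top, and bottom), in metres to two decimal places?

37.09 m

At most 420 each: 1921/420 = 4.57, giving 5 ramp runs. That means 4 intermediate landings.
Horizontal run for 1921 mm of rise at 1:14 is 1921 × 14 = 26894 mm.
4 intermediate landings contribute 4 × 1800 = 7200 mm.
Top and bottom landings: 2 × 1500 = 3000 mm.
Total = 26894 + 7200 + 3000 = 37094 mm.
= 37.09 m.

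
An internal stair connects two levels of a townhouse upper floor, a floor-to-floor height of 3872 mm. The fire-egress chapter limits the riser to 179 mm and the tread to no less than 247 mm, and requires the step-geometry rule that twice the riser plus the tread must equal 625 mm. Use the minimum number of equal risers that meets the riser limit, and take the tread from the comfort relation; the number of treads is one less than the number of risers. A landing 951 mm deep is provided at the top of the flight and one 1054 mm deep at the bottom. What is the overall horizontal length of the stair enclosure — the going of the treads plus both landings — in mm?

7738 mm

3872 / 179 = 21.631 → round up to 22 risers.
Riser R = 3872 / 22 = 176 mm, within the 179 mm limit.
T = 625 − 2·176 = 273 mm, which satisfies the 247 mm minimum.
22 risers give 21 treads; going = 21 × 273 = 5733 mm.
Enclosure = 5733 + 951 + 1054 = 7738 mm.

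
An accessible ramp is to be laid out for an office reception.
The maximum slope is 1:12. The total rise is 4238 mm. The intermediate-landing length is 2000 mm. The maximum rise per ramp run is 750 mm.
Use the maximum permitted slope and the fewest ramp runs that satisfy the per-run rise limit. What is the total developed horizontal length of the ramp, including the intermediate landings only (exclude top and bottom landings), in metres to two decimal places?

At most 750 each: 4238/750 = 5.65, giving 6 ramp runs. That means 5 intermediate landings.
Ramp run (horizontal) at 1:12: 4238 × 12 = 50856 mm.
5 intermediate landings contribute 5 × 2000 = 10000 mm.
Total developed length = 50856 + 10000 = 60856 mm.
= 60.86 m.

60.86 m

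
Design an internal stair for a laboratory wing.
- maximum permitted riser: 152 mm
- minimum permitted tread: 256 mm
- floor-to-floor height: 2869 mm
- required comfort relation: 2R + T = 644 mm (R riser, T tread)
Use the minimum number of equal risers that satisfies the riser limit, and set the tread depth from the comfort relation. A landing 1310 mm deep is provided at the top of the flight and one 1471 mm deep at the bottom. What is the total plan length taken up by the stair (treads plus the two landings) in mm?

⌈2869/152⌉ = 19 risers.
R = 2869 ÷ 19 = 151 mm.
Tread T = 644 − 2 × 151 = 342 mm (≥ 256 mm).
Treads = 19 − 1 = 18; going = 18 × 342 = 6156 mm.
Enclosure = 6156 + 1310 + 1471 = 8937 mm.

8937 mm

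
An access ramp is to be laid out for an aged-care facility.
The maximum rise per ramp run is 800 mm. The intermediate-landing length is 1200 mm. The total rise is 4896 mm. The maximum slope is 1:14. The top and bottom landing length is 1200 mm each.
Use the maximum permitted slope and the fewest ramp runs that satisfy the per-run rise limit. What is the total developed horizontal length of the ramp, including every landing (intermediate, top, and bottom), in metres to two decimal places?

4896 / 800 = 6.12, so 7 ramp runs are needed. That means 6 intermediate landings.
Horizontal run for 4896 mm of rise at 1:14 is 4896 × 14 = 68544 mm.
Intermediate landings: 6 × 1200 = 7200 mm.
Top and bottom landings: 2 × 1200 = 2400 mm.
Total = 68544 + 7200 + 2400 = 78144 mm.
= 78.14 m.

78.14 m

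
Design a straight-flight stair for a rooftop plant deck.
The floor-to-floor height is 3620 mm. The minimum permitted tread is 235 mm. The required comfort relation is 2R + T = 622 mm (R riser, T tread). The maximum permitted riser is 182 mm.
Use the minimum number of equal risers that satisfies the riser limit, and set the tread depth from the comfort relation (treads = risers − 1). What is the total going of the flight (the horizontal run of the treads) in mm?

At most 182 each: 3620/182 = 19.89, giving 20 risers.
Riser R = 3620 / 20 = 181 mm, within the 182 mm limit.
Tread T = 622 − 2 × 181 = 260 mm (≥ 235 mm).
Treads = 20 − 1 = 19; going = 19 × 260 = 4940 mm.

4940 mm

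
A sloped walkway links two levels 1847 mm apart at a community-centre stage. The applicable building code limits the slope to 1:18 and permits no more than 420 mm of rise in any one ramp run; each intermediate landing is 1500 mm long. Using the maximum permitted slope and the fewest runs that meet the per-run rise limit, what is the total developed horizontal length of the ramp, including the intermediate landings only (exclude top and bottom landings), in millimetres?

39246 mm

1847 / 420 = 4.40, so 5 ramp runs are needed. That means 4 intermediate landings.
Horizontal run for 1847 mm of rise at 1:18 is 1847 × 18 = 33246 mm.
Intermediate landings: 4 × 1500 = 6000 mm.
Total developed length = 33246 + 6000 = 39246 mm.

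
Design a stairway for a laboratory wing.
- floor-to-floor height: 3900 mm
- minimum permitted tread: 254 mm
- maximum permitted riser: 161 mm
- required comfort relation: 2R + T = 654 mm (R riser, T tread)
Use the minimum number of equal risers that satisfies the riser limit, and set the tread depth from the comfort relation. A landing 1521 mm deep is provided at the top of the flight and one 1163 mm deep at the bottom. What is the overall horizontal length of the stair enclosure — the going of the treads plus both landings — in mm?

At most 161 each: 3900/161 = 24.22, giving 25 risers.
R = 3900 ÷ 25 = 156 mm.
T = 654 − 2·156 = 342 mm, which satisfies the 254 mm minimum.
Going = (25 − 1) × 342 = 8208 mm.
Enclosure = 8208 + 1521 + 1163 = 10892 mm.

10892 mm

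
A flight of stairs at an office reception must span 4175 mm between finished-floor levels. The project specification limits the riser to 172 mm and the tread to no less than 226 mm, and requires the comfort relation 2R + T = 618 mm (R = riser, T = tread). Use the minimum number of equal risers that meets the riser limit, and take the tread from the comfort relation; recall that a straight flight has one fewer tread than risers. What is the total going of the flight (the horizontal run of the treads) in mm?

⌈4175/172⌉ = 25 risers.
Riser R = 4175 / 25 = 167 mm, within the 172 mm limit.
From 2R + T = 618: T = 618 − 334 = 284 mm.
Treads = 25 − 1 = 24; going = 24 × 284 = 6816 mm.

6816 mm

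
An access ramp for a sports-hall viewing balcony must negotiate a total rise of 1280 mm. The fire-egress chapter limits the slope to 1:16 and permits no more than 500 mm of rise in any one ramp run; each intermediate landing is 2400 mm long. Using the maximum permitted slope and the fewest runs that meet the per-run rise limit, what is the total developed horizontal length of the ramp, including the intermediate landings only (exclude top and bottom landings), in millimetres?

1280 / 500 = 2.56, so 3 ramp runs are needed. That means 2 intermediate landings.
Ramp run (horizontal) at 1:16: 1280 × 16 = 20480 mm.
Intermediate landings: 2 × 2400 = 4800 mm.
Developed length = 20480 + 4800 = 25280 mm.

25280 mm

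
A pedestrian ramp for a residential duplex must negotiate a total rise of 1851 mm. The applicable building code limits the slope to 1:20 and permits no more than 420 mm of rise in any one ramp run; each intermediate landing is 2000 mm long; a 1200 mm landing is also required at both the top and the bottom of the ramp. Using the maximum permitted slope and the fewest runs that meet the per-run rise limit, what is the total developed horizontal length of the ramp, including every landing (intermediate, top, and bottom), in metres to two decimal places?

47.42 m

⌈1851/420⌉ = 5 ramp runs. That means 4 intermediate landings.
Horizontal run for 1851 mm of rise at 1:20 is 1851 × 20 = 37020 mm.
Intermediate landings: 4 × 2000 = 8000 mm.
Top and bottom landings: 2 × 1200 = 2400 mm.
Total = 37020 + 8000 + 2400 = 47420 mm.
= 47.42 m.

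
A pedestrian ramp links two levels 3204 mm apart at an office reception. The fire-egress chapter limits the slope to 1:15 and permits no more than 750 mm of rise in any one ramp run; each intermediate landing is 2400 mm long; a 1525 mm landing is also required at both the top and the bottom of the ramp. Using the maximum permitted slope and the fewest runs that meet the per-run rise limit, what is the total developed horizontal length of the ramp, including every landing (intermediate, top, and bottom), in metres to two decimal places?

⌈3204/750⌉ = 5 ramp runs. That means 4 intermediate landings.
Horizontal run for 3204 mm of rise at 1:15 is 3204 × 15 = 48060 mm.
Intermediate landings: 4 × 2400 = 9600 mm.
Top and bottom landings: 2 × 1525 = 3050 mm.
Total = 48060 + 9600 + 3050 = 60710 mm.
= 60.71 m.

60.71 m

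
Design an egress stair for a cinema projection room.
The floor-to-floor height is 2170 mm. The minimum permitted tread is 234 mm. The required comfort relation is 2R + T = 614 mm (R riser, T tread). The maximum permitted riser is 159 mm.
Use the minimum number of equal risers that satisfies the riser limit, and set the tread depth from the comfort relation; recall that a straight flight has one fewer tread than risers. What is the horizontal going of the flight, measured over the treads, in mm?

⌈2170/159⌉ = 14 risers.
Riser R = 2170 / 14 = 155 mm, within the 159 mm limit.
T = 614 − 2·155 = 304 mm, which satisfies the 234 mm minimum.
Treads = 14 − 1 = 13; going = 13 × 304 = 3952 mm.

3952 mm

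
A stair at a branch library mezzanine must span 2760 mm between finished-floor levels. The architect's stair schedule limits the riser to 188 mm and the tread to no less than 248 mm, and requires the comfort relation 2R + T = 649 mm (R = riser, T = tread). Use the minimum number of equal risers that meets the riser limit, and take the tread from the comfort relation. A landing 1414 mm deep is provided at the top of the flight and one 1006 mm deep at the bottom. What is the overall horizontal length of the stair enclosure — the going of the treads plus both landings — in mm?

At most 188 each: 2760/188 = 14.68, giving 15 risers.
Each riser is 2760/15 = 184 mm (≤ 188 mm).
T = 649 − 2·184 = 281 mm, which satisfies the 248 mm minimum.
Going = (15 − 1) × 281 = 3934 mm.
Add landings: 3934 + 1414 + 1006 = 6354 mm.

6354 mm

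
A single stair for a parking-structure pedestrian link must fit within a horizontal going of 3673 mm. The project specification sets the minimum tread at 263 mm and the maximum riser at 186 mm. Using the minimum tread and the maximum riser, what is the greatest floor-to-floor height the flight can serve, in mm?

2604 mm

Treads that fit: ⌊3673 / 263⌋ = 13.
Risers = treads + 1 = 14.
Maximum height = 14 × 186 = 2604 mm.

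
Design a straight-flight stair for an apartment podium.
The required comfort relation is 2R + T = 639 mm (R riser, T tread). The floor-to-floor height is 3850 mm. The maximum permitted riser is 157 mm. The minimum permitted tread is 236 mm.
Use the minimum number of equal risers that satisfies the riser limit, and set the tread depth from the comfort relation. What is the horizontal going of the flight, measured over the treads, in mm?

3850 / 157 = 24.522 → round up to 25 risers.
R = 3850 ÷ 25 = 154 mm.
T = 639 − 2·154 = 331 mm, which satisfies the 236 mm minimum.
25 risers give 24 treads; going = 24 × 331 = 7944 mm.

7944 mm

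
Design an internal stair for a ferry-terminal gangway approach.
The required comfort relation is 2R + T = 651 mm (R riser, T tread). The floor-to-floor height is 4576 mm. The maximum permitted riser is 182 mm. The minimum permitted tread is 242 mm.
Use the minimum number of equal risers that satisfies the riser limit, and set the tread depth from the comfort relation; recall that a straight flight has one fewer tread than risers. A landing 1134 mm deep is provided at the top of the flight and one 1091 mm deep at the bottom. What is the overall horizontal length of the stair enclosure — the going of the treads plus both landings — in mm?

9700 mm

⌈4576/182⌉ = 26 risers.
R = 4576 ÷ 26 = 176 mm.
T = 651 − 2·176 = 299 mm, which satisfies the 242 mm minimum.
Going = (26 − 1) × 299 = 7475 mm.
Enclosure = 7475 + 1134 + 1091 = 9700 mm.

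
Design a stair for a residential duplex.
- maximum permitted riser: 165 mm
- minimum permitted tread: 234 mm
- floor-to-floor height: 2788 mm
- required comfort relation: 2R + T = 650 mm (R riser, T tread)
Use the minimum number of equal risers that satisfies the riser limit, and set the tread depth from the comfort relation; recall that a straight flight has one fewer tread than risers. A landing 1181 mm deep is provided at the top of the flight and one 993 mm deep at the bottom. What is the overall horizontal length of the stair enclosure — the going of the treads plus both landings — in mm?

At most 165 each: 2788/165 = 16.90, giving 17 risers.
Riser R = 2788 / 17 = 164 mm, within the 165 mm limit.
Tread T = 650 − 2 × 164 = 322 mm (≥ 234 mm).
17 risers give 16 treads; going = 16 × 322 = 5152 mm.
Add landings: 5152 + 1181 + 993 = 7326 mm.

7326 mm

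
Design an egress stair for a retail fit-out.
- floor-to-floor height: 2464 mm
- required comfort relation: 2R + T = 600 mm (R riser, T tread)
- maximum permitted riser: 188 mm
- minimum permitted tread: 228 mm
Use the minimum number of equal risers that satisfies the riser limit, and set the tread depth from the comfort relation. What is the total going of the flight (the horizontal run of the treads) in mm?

At most 188 each: 2464/188 = 13.11, giving 14 risers.
Each riser is 2464/14 = 176 mm (≤ 188 mm).
From 2R + T = 600: T = 600 − 352 = 248 mm.
Going = (14 − 1) × 248 = 3224 mm.

3224 mm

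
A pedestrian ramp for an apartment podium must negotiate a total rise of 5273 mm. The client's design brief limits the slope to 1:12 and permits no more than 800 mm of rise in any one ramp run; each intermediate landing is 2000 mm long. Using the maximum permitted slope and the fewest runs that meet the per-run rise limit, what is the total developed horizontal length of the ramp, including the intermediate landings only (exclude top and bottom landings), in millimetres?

5273 / 800 = 6.591 → round up to 7 ramp runs. That means 6 intermediate landings.
Horizontal run for 5273 mm of rise at 1:12 is 5273 × 12 = 63276 mm.
6 intermediate landings contribute 6 × 2000 = 12000 mm.
Total developed length = 63276 + 12000 = 75276 mm.

75276 mm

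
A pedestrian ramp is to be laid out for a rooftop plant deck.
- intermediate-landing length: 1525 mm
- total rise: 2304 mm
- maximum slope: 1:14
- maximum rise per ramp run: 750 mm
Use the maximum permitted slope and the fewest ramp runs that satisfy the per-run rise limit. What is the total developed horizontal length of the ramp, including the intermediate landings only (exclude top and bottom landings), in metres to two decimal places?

At most 750 each: 2304/750 = 3.07, giving 4 ramp runs. That means 3 intermediate landings.
Ramp run (horizontal) at 1:14: 2304 × 14 = 32256 mm.
Intermediate landings: 3 × 1525 = 4575 mm.
Total developed length = 32256 + 4575 = 36831 mm.
= 36.83 m.

36.83 m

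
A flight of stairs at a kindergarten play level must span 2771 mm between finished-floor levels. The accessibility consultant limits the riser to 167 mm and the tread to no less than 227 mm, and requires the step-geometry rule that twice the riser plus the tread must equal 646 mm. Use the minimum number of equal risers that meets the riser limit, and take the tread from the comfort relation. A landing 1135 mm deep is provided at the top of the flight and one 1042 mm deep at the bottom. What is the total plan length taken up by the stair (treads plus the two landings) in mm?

7297 mm

2771 / 167 = 16.59, so 17 risers are needed.
R = 2771 ÷ 17 = 163 mm.
From 2R + T = 646: T = 646 − 326 = 320 mm.
17 risers give 16 treads; going = 16 × 320 = 5120 mm.
Enclosure = 5120 + 1135 + 1042 = 7297 mm.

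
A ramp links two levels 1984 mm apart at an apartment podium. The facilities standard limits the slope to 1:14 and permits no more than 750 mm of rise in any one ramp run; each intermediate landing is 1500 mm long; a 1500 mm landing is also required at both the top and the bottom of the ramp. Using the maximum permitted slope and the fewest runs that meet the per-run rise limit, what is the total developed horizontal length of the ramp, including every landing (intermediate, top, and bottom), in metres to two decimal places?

⌈1984/750⌉ = 3 ramp runs. That means 2 intermediate landings.
Ramp run (horizontal) at 1:14: 1984 × 14 = 27776 mm.
Intermediate landings: 2 × 1500 = 3000 mm.
Top and bottom landings: 2 × 1500 = 3000 mm.
Total = 27776 + 3000 + 3000 = 33776 mm.
= 33.78 m.

33.78 m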